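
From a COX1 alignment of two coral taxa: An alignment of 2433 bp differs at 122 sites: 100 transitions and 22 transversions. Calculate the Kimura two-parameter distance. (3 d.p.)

0.052

P = 100/2433 ≈ 0.041102 and Q = 22/2433 ≈ 0.009042.
Under the Kimura two-parameter model, d = −½ ln(1 − 2P − Q) − ¼ ln(1 − 2Q).
1 − 2P − Q = 0.908754, giving −½ ln(0.908754) = 0.047840.
1 − 2Q = 0.981916, giving −¼ ln(0.981916) = 0.004562.
d = 0.047840 + 0.004562 = 0.052402.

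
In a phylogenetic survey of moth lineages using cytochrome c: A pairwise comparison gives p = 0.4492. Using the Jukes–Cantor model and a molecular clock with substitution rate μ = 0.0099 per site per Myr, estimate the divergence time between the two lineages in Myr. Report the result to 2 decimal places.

d = −(3/4) ln(1 − 4p/3) = −0.75 ln(1 − 0.598933) = −0.75 ln(0.401067)
  = −0.75 × (-0.913627) = 0.685220 substitutions/site.
Under a molecular clock d = 2μt, so t = d/(2μ) = 0.685220 / (2 × 0.0099) = 34.61 Myr.

34.61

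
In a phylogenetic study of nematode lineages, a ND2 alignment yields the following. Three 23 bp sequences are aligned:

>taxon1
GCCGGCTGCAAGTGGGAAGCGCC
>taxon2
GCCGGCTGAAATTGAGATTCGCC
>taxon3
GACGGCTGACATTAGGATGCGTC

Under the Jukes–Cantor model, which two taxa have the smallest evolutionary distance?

taxon1 and taxon2

taxon1–taxon2: 5/23 differ, p = 0.217, d = 0.257.
taxon1–taxon3: 7/23 differ, p = 0.304, d = 0.390.
taxon2–taxon3: 6/23 differ, p = 0.261, d = 0.321.
The smallest distance is between taxon1 and taxon2.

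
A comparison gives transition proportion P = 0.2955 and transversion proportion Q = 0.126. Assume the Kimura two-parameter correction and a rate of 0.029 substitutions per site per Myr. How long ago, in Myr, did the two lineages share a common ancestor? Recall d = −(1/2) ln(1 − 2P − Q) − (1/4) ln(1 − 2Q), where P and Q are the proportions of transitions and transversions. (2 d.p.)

Under the Kimura two-parameter model, d = −½ ln(1 − 2P − Q) − ¼ ln(1 − 2Q).
1 − 2P − Q = 0.283, giving −½ ln(0.283) = 0.631154.
1 − 2Q = 0.748, giving −¼ ln(0.748) = 0.072588.
d = 0.631154 + 0.072588 = 0.703742.
Under a molecular clock d = 2μt, so t = d/(2μ) = 0.703742 / (2 × 0.029) = 12.13 Myr.

12.13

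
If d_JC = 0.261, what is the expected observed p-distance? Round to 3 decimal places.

p = (3/4)(1 − e^(−4d/3)) = 0.75 × (1 − e^(-0.348)) = 0.75 × (1 − 0.706099) = 0.220426.

0.220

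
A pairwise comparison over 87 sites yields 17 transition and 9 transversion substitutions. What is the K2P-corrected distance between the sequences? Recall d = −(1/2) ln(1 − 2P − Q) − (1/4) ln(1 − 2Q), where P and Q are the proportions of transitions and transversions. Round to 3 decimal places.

0.399

P = 17/87 ≈ 0.195402 and Q = 9/87 ≈ 0.103448.
Under the Kimura two-parameter model, d = −½ ln(1 − 2P − Q) − ¼ ln(1 − 2Q).
1 − 2P − Q = 0.505748, giving −½ ln(0.505748) = 0.340858.
1 − 2Q = 0.793104, giving −¼ ln(0.793104) = 0.057950.
d = 0.340858 + 0.057950 = 0.398808.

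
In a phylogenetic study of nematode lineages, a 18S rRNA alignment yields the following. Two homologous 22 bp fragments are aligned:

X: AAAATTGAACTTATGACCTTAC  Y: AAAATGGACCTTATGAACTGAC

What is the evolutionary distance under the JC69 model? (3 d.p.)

The sequences differ at 4 of 22 sites (6, 9, 17, 20), so p = 4/22 ≈ 0.181818.
d = −(3/4) ln(1 − 4p/3) = −0.75 ln(1 − 0.242424) = −0.75 ln(0.757576)
  = −0.75 × (-0.277631) = 0.208223 substitutions/site.

0.208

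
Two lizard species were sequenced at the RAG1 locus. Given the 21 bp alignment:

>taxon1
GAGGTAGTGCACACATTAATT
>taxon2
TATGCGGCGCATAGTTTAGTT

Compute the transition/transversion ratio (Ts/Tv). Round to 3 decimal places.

1.250

Transitions are A↔G and C↔T; transversions are all other mismatches.
Transitions: 5. Transversions: 4.
R = 5/4 = 1.250.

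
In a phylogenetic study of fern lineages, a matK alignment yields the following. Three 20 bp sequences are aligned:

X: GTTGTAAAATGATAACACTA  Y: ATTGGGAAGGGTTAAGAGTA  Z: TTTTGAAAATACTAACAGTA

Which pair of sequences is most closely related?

X–Y: 8/20 differ, p = 0.400, d = 0.572.
X–Z: 6/20 differ, p = 0.300, d = 0.383.
Y–Z: 8/20 differ, p = 0.400, d = 0.572.
The smallest distance is between X and Z.

X and Z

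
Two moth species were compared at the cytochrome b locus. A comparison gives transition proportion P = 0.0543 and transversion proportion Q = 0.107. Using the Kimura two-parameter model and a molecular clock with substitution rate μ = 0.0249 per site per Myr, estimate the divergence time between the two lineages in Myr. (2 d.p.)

Under the Kimura two-parameter model, d = −½ ln(1 − 2P − Q) − ¼ ln(1 − 2Q).
1 − 2P − Q = 0.7844, giving −½ ln(0.7844) = 0.121418.
1 − 2Q = 0.786, giving −¼ ln(0.786) = 0.060200.
d = 0.121418 + 0.060200 = 0.181618.
Under a molecular clock d = 2μt, so t = d/(2μ) = 0.181618 / (2 × 0.0249) = 3.65 Myr.

3.65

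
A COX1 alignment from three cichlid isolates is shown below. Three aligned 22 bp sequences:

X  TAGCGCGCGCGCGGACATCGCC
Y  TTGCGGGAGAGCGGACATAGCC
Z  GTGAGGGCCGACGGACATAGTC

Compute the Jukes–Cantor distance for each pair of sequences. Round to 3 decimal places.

X–Y: 5/22 sites differ → p ≈ 0.227273, d = −0.75 ln(1 − 0.303031) = 0.270761 ≈ 0.271.
X–Z: 9/22 sites differ → p ≈ 0.409091, d = −0.75 ln(1 − 0.545455) = 0.591344 ≈ 0.591.
Y–Z: 7/22 sites differ → p ≈ 0.318182, d = −0.75 ln(1 − 0.424243) = 0.414052 ≈ 0.414.

d(X,Y) = 0.271, d(X,Z) = 0.591, d(Y,Z) = 0.414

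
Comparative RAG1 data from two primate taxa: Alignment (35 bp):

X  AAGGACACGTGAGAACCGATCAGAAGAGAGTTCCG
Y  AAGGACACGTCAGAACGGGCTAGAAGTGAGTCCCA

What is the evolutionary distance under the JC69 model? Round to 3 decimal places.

The sequences differ at 8 of 35 sites (11, 17, 19, 20, 21, 27, 32, 35), so p = 8/35 ≈ 0.228571.
d = −(3/4) ln(1 − 4p/3) = −0.75 ln(1 − 0.304761) = −0.75 ln(0.695239)
  = −0.75 × (-0.363500) = 0.272625 substitutions/site.

0.273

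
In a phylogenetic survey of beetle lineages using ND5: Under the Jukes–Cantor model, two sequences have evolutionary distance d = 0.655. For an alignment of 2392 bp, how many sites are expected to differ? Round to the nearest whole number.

Invert JC69: p = (3/4)(1 − e^(−4d/3)) = 0.75 × (1 − e^(-0.873333)) = 0.75 × (1 − 0.417558) = 0.436832.
Expected differing sites = pL ≈ 0.436832 × 2392 = 1044.902144 ≈ 1045.

1045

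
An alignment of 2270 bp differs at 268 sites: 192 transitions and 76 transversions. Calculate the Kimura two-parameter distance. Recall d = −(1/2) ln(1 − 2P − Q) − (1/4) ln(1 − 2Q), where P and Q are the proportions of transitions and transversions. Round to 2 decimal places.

P = 192/2270 ≈ 0.084581 and Q = 76/2270 ≈ 0.03348.
Under the Kimura two-parameter model, d = −½ ln(1 − 2P − Q) − ¼ ln(1 − 2Q).
1 − 2P − Q = 0.797358, giving −½ ln(0.797358) = 0.113226.
1 − 2Q = 0.93304, giving −¼ ln(0.93304) = 0.017327.
d = 0.113226 + 0.017327 = 0.130553.

0.13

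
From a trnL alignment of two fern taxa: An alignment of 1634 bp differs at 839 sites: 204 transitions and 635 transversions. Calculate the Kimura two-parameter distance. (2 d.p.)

P = 204/1634 ≈ 0.124847 and Q = 635/1634 ≈ 0.388617.
Under the Kimura two-parameter model, d = −½ ln(1 − 2P − Q) − ¼ ln(1 − 2Q).
1 − 2P − Q = 0.361689, giving −½ ln(0.361689) = 0.508485.
1 − 2Q = 0.222766, giving −¼ ln(0.222766) = 0.375408.
d = 0.508485 + 0.375408 = 0.883893.

0.88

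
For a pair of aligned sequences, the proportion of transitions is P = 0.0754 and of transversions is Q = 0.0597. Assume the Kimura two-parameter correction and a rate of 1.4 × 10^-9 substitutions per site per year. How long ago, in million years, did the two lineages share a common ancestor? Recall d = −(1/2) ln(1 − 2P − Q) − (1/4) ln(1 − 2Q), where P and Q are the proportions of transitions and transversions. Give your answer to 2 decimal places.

Under the Kimura two-parameter model, d = −½ ln(1 − 2P − Q) − ¼ ln(1 − 2Q).
1 − 2P − Q = 0.7895, giving −½ ln(0.7895) = 0.118178.
1 − 2Q = 0.8806, giving −¼ ln(0.8806) = 0.031788.
d = 0.118178 + 0.031788 = 0.149966.
Under a molecular clock d = 2μt, so t = d/(2μ) = 0.149966 / (2 × 1.4 × 10^-9) = 53.56 million years.

53.56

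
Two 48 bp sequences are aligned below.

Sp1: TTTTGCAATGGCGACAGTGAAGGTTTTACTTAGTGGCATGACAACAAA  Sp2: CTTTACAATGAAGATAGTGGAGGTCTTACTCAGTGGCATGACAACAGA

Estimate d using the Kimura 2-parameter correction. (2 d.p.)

0.23

Of 48 sites, 8 differences are transitions and 1 are transversions, so P = 8/48 ≈ 0.166667 and Q = 1/48 ≈ 0.020833.
Under the Kimura two-parameter model, d = −½ ln(1 − 2P − Q) − ¼ ln(1 − 2Q).
1 − 2P − Q = 0.645833, giving −½ ln(0.645833) = 0.218607.
1 − 2Q = 0.958334, giving −¼ ln(0.958334) = 0.010640.
d = 0.218607 + 0.010640 = 0.229247.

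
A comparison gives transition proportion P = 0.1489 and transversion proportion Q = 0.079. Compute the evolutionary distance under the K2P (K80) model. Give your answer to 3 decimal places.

0.279

Under the Kimura two-parameter model, d = −½ ln(1 − 2P − Q) − ¼ ln(1 − 2Q).
1 − 2P − Q = 0.6232, giving −½ ln(0.6232) = 0.236444.
1 − 2Q = 0.842, giving −¼ ln(0.842) = 0.042994.
d = 0.236444 + 0.042994 = 0.279438.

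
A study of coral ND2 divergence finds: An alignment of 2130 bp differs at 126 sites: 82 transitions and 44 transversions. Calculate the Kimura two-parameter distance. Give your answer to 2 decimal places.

P = 82/2130 ≈ 0.038498 and Q = 44/2130 ≈ 0.020657.
Under the Kimura two-parameter model, d = −½ ln(1 − 2P − Q) − ¼ ln(1 − 2Q).
1 − 2P − Q = 0.902347, giving −½ ln(0.902347) = 0.051378.
1 − 2Q = 0.958686, giving −¼ ln(0.958686) = 0.010548.
d = 0.051378 + 0.010548 = 0.061926.

0.06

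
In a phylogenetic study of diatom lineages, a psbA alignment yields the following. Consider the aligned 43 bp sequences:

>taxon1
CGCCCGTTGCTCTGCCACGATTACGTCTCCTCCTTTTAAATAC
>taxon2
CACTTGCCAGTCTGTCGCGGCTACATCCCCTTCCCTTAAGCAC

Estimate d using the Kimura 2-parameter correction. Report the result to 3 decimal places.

0.853

Of 43 sites, 17 differences are transitions and 1 are transversions, so P = 17/43 ≈ 0.395349 and Q = 1/43 ≈ 0.023256.
Under the Kimura two-parameter model, d = −½ ln(1 − 2P − Q) − ¼ ln(1 − 2Q).
1 − 2P − Q = 0.186046, giving −½ ln(0.186046) = 0.840881.
1 − 2Q = 0.953488, giving −¼ ln(0.953488) = 0.011907.
d = 0.840881 + 0.011907 = 0.852788.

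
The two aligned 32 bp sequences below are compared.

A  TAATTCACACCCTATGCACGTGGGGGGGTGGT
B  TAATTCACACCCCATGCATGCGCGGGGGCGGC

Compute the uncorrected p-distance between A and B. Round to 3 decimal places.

The sequences differ at 6 of 32 positions (sites 13, 19, 21, 23, 29, 32).
p = 6/32 = 0.1875 ≈ 0.188 (to 3 d.p.).

0.188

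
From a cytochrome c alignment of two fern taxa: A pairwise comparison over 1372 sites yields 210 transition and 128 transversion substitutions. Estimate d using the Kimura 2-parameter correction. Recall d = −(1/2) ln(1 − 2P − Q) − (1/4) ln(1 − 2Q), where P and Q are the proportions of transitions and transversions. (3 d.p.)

P = 210/1372 ≈ 0.153061 and Q = 128/1372 ≈ 0.093294.
Under the Kimura two-parameter model, d = −½ ln(1 − 2P − Q) − ¼ ln(1 − 2Q).
1 − 2P − Q = 0.600584, giving −½ ln(0.600584) = 0.254926.
1 − 2Q = 0.813412, giving −¼ ln(0.813412) = 0.051629.
d = 0.254926 + 0.051629 = 0.306555.

0.307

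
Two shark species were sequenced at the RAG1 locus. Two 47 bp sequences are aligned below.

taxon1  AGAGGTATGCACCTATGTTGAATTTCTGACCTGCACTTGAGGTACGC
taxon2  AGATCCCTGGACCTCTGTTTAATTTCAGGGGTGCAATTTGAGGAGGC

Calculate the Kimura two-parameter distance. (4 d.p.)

0.4974

Of 47 sites, 4 differences are transitions and 13 are transversions, so P = 4/47 ≈ 0.085106 and Q = 13/47 ≈ 0.276596.
Under the Kimura two-parameter model, d = −½ ln(1 − 2P − Q) − ¼ ln(1 − 2Q).
1 − 2P − Q = 0.553192, giving −½ ln(0.553192) = 0.296025.
1 − 2Q = 0.446808, giving −¼ ln(0.446808) = 0.201407.
d = 0.296025 + 0.201407 = 0.497432.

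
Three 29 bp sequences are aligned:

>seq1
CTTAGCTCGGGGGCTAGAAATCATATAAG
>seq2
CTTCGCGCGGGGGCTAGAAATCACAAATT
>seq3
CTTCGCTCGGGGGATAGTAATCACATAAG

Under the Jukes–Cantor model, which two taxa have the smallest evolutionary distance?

seq1 and seq3

seq1–seq2: 6/29 differ, p = 0.207, d = 0.242.
seq1–seq3: 4/29 differ, p = 0.138, d = 0.152.
seq2–seq3: 6/29 differ, p = 0.207, d = 0.242.
The smallest distance is between seq1 and seq3.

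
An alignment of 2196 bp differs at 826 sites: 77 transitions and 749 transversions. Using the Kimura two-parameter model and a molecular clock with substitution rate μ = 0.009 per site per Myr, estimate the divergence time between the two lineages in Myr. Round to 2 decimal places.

30.63

P = 77/2196 ≈ 0.035064 and Q = 749/2196 ≈ 0.341075.
Under the Kimura two-parameter model, d = −½ ln(1 − 2P − Q) − ¼ ln(1 − 2Q).
1 − 2P − Q = 0.588797, giving −½ ln(0.588797) = 0.264837.
1 − 2Q = 0.31785, giving −¼ ln(0.31785) = 0.286544.
d = 0.264837 + 0.286544 = 0.551381.
Under a molecular clock d = 2μt, so t = d/(2μ) = 0.551381 / (2 × 0.009) = 30.63 Myr.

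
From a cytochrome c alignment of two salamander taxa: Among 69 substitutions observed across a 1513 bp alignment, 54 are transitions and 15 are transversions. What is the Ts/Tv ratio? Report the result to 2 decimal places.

R = 54/15 = 3.60.

3.60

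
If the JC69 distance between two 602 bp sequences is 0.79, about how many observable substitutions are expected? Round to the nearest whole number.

Invert JC69: p = (3/4)(1 − e^(−4d/3)) = 0.75 × (1 − e^(-1.053333)) = 0.75 × (1 − 0.348773) = 0.488420.
Expected differing sites = pL ≈ 0.488420 × 602 = 294.02884 ≈ 294.

294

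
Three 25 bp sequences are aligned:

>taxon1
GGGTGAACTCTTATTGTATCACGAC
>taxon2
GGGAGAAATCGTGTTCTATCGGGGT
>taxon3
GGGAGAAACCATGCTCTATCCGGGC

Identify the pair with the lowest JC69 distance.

taxon1–taxon2: 9/25 differ, p = 0.360, d = 0.490.
taxon1–taxon3: 10/25 differ, p = 0.400, d = 0.572.
taxon2–taxon3: 5/25 differ, p = 0.200, d = 0.233.
The smallest distance is between taxon2 and taxon3.

taxon2 and taxon3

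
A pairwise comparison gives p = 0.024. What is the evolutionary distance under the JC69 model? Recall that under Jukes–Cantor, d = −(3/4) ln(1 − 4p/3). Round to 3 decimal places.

d = −(3/4) ln(1 − 4p/3) = −0.75 ln(1 − 0.032) = −0.75 ln(0.968)
  = −0.75 × (-0.032523) = 0.024392 substitutions/site.

0.024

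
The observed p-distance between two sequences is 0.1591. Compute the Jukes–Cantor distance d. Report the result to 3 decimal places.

0.179

d = −(3/4) ln(1 − 4p/3) = −0.75 ln(1 − 0.212133) = −0.75 ln(0.787867)
  = −0.75 × (-0.238426) = 0.178820 substitutions/site.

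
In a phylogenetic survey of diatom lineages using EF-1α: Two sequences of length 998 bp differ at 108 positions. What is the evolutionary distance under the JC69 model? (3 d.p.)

0.117

p = 108/998 ≈ 0.108216.
d = −(3/4) ln(1 − 4p/3) = −0.75 ln(1 − 0.144288) = −0.75 ln(0.855712)
  = −0.75 × (-0.155821) = 0.116866 substitutions/site.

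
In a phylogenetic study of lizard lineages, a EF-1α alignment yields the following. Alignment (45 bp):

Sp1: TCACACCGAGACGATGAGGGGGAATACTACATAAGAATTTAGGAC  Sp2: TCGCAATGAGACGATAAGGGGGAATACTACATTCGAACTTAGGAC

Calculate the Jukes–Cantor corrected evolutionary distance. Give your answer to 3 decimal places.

The sequences differ at 7 of 45 sites (3, 6, 7, 16, 33, 34, 38), so p = 7/45 ≈ 0.155556.
d = −(3/4) ln(1 − 4p/3) = −0.75 ln(1 − 0.207408) = −0.75 ln(0.792592)
  = −0.75 × (-0.232447) = 0.174335 substitutions/site.

0.174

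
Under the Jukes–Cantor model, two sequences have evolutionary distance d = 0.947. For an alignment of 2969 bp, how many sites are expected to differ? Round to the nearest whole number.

Invert JC69: p = (3/4)(1 − e^(−4d/3)) = 0.75 × (1 − e^(-1.262667)) = 0.75 × (1 − 0.282899) = 0.537826.
Expected differing sites = pL ≈ 0.537826 × 2969 = 1596.805394 ≈ 1597.

1597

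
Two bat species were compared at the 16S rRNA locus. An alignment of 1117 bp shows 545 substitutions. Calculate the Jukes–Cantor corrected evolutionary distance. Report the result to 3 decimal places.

p = 545/1117 ≈ 0.487914.
d = −(3/4) ln(1 − 4p/3) = −0.75 ln(1 − 0.650552) = −0.75 ln(0.349448)
  = −0.75 × (-1.051401) = 0.788551 substitutions/site.

0.789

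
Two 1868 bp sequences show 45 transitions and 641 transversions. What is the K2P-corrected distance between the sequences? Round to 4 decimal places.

0.5381

P = 45/1868 ≈ 0.02409 and Q = 641/1868 ≈ 0.343148.
Under the Kimura two-parameter model, d = −½ ln(1 − 2P − Q) − ¼ ln(1 − 2Q).
1 − 2P − Q = 0.608672, giving −½ ln(0.608672) = 0.248238.
1 − 2Q = 0.313704, giving −¼ ln(0.313704) = 0.289826.
d = 0.248238 + 0.289826 = 0.538064.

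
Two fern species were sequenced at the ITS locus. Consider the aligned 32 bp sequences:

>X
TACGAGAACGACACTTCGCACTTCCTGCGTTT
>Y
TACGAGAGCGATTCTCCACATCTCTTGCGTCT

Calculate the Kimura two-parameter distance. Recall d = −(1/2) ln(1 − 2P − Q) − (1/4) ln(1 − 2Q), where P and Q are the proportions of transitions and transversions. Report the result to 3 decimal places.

0.395

Of 32 sites, 8 differences are transitions and 1 are transversions, so P = 8/32 = 0.25 and Q = 1/32 = 0.03125.
Under the Kimura two-parameter model, d = −½ ln(1 − 2P − Q) − ¼ ln(1 − 2Q).
1 − 2P − Q = 0.46875, giving −½ ln(0.46875) = 0.378843.
1 − 2Q = 0.9375, giving −¼ ln(0.9375) = 0.016135.
d = 0.378843 + 0.016135 = 0.394978.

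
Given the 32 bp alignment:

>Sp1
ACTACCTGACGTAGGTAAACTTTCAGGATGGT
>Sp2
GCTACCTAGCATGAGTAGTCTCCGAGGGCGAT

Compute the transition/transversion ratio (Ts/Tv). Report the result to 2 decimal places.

6.00

Transitions are A↔G and C↔T; transversions are all other mismatches.
Transitions: 12. Transversions: 2.
R = 12/2 = 6.00.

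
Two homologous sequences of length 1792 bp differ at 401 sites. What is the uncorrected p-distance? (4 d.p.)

p = 401/1792 = 0.223772… ≈ 0.2238 (to 4 d.p.).

0.2238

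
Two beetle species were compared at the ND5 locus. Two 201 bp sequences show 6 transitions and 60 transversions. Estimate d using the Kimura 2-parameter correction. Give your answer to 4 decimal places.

P = 6/201 ≈ 0.029851 and Q = 60/201 ≈ 0.298507.
Under the Kimura two-parameter model, d = −½ ln(1 − 2P − Q) − ¼ ln(1 − 2Q).
1 − 2P − Q = 0.641791, giving −½ ln(0.641791) = 0.221746.
1 − 2Q = 0.402986, giving −¼ ln(0.402986) = 0.227213.
d = 0.221746 + 0.227213 = 0.448959.

0.4490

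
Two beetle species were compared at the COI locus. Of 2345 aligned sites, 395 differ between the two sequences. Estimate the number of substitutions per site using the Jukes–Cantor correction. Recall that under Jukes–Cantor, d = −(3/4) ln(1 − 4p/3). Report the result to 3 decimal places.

p = 395/2345 ≈ 0.168443.
d = −(3/4) ln(1 − 4p/3) = −0.75 ln(1 − 0.224591) = −0.75 ln(0.775409)
  = −0.75 × (-0.254365) = 0.190774 substitutions/site.

0.191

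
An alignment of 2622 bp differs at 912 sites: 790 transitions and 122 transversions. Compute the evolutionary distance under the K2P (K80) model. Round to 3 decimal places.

0.548

P = 790/2622 ≈ 0.301297 and Q = 122/2622 ≈ 0.046529.
Under the Kimura two-parameter model, d = −½ ln(1 − 2P − Q) − ¼ ln(1 − 2Q).
1 − 2P − Q = 0.350877, giving −½ ln(0.350877) = 0.523660.
1 − 2Q = 0.906942, giving −¼ ln(0.906942) = 0.024419.
d = 0.523660 + 0.024419 = 0.548079.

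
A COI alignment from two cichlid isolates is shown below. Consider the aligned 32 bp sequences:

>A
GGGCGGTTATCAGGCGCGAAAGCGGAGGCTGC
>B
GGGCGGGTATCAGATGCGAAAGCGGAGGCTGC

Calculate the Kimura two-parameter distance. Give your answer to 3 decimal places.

Of 32 sites, 2 differences are transitions and 1 are transversions, so P = 2/32 = 0.0625 and Q = 1/32 = 0.03125.
Under the Kimura two-parameter model, d = −½ ln(1 − 2P − Q) − ¼ ln(1 − 2Q).
1 − 2P − Q = 0.84375, giving −½ ln(0.84375) = 0.084950.
1 − 2Q = 0.9375, giving −¼ ln(0.9375) = 0.016135.
d = 0.084950 + 0.016135 = 0.101085.

0.101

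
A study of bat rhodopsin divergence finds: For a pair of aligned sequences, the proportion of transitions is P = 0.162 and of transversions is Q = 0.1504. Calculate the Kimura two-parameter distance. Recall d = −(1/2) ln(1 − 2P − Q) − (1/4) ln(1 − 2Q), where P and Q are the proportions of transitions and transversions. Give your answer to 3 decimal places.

0.411

Under the Kimura two-parameter model, d = −½ ln(1 − 2P − Q) − ¼ ln(1 − 2Q).
1 − 2P − Q = 0.5256, giving −½ ln(0.5256) = 0.321607.
1 − 2Q = 0.6992, giving −¼ ln(0.6992) = 0.089455.
d = 0.321607 + 0.089455 = 0.411062.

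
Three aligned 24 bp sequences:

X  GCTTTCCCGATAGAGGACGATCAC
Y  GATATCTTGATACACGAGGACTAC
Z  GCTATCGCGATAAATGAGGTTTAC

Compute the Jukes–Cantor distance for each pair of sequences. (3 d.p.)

X–Y: 9/24 sites differ → p = 0.375, d = −0.75 ln(1 − 0.5) = 0.519860 ≈ 0.520.
X–Z: 7/24 sites differ → p ≈ 0.291667, d = −0.75 ln(1 − 0.388889) = 0.369358 ≈ 0.369.
Y–Z: 7/24 sites differ → p ≈ 0.291667, d = −0.75 ln(1 − 0.388889) = 0.369358 ≈ 0.369.

d(X,Y) = 0.520, d(X,Z) = 0.369, d(Y,Z) = 0.369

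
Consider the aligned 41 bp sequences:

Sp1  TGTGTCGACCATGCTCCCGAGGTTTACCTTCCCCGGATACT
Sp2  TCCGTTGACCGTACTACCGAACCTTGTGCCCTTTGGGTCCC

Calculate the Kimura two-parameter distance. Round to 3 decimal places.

Of 41 sites, 15 differences are transitions and 5 are transversions, so P = 15/41 ≈ 0.365854 and Q = 5/41 ≈ 0.121951.
Under the Kimura two-parameter model, d = −½ ln(1 − 2P − Q) − ¼ ln(1 − 2Q).
1 − 2P − Q = 0.146341, giving −½ ln(0.146341) = 0.960908.
1 − 2Q = 0.756098, giving −¼ ln(0.756098) = 0.069896.
d = 0.960908 + 0.069896 = 1.030804.

1.031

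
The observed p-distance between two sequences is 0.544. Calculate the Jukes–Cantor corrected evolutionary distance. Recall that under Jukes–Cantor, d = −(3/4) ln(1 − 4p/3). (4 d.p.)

d = −(3/4) ln(1 − 4p/3) = −0.75 ln(1 − 0.725333) = −0.75 ln(0.274667)
  = −0.75 × (-1.292196) = 0.969147 substitutions/site.

0.9691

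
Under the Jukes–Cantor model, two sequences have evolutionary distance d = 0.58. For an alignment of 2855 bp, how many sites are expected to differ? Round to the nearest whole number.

Invert JC69: p = (3/4)(1 − e^(−4d/3)) = 0.75 × (1 − e^(-0.773333)) = 0.75 × (1 − 0.461472) = 0.403896.
Expected differing sites = pL ≈ 0.403896 × 2855 = 1153.12308 ≈ 1153.

1153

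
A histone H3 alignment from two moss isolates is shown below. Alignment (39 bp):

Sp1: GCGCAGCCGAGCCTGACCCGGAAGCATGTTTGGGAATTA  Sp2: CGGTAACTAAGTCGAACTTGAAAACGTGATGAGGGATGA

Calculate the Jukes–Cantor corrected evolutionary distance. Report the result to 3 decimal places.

0.786

The sequences differ at 19 of 39 sites, so p = 19/39 ≈ 0.487179.
d = −(3/4) ln(1 − 4p/3) = −0.75 ln(1 − 0.649572) = −0.75 ln(0.350428)
  = −0.75 × (-1.048600) = 0.786450 substitutions/site.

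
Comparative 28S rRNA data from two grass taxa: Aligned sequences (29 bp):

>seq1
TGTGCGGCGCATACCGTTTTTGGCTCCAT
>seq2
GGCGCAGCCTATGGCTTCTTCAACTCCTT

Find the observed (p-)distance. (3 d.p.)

The sequences differ at 13 of 29 positions.
p = 13/29 = 0.448275… ≈ 0.448 (to 3 d.p.).

0.448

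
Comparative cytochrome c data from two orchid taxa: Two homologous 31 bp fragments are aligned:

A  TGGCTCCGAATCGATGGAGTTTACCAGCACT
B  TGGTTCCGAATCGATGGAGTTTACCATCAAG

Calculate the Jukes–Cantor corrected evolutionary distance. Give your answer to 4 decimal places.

0.1416

The sequences differ at 4 of 31 sites (4, 27, 30, 31), so p = 4/31 ≈ 0.129032.
d = −(3/4) ln(1 − 4p/3) = −0.75 ln(1 − 0.172043) = −0.75 ln(0.827957)
  = −0.75 × (-0.188794) = 0.141596 substitutions/site.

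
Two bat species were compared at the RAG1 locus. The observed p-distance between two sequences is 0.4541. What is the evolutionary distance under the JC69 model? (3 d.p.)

0.698

d = −(3/4) ln(1 − 4p/3) = −0.75 ln(1 − 0.605467) = −0.75 ln(0.394533)
  = −0.75 × (-0.930052) = 0.697539 substitutions/site.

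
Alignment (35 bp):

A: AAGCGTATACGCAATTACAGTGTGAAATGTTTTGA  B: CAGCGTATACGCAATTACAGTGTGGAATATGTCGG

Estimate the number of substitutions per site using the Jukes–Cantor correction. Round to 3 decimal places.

The sequences differ at 6 of 35 sites (1, 25, 29, 31, 33, 35), so p = 6/35 ≈ 0.171429.
d = −(3/4) ln(1 − 4p/3) = −0.75 ln(1 − 0.228572) = −0.75 ln(0.771428)
  = −0.75 × (-0.259512) = 0.194634 substitutions/site.

0.195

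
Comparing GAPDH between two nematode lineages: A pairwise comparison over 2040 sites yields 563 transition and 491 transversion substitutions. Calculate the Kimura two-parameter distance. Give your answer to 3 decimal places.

P = 563/2040 ≈ 0.27598 and Q = 491/2040 ≈ 0.240686.
Under the Kimura two-parameter model, d = −½ ln(1 − 2P − Q) − ¼ ln(1 − 2Q).
1 − 2P − Q = 0.207354, giving −½ ln(0.207354) = 0.786664.
1 − 2Q = 0.518628, giving −¼ ln(0.518628) = 0.164142.
d = 0.786664 + 0.164142 = 0.950806.

0.951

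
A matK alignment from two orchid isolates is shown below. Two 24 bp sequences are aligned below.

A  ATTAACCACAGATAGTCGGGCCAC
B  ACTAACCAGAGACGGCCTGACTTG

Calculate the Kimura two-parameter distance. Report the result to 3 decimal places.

Of 24 sites, 6 differences are transitions and 4 are transversions, so P = 6/24 = 0.25 and Q = 4/24 ≈ 0.166667.
Under the Kimura two-parameter model, d = −½ ln(1 − 2P − Q) − ¼ ln(1 − 2Q).
1 − 2P − Q = 0.333333, giving −½ ln(0.333333) = 0.549307.
1 − 2Q = 0.666666, giving −¼ ln(0.666666) = 0.101367.
d = 0.549307 + 0.101367 = 0.650674.

0.651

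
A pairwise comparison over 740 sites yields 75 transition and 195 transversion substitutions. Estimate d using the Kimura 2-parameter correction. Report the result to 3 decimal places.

0.501

P = 75/740 ≈ 0.101351 and Q = 195/740 ≈ 0.263514.
Under the Kimura two-parameter model, d = −½ ln(1 − 2P − Q) − ¼ ln(1 − 2Q).
1 − 2P − Q = 0.533784, giving −½ ln(0.533784) = 0.313882.
1 − 2Q = 0.472972, giving −¼ ln(0.472972) = 0.187180.
d = 0.313882 + 0.187180 = 0.501062.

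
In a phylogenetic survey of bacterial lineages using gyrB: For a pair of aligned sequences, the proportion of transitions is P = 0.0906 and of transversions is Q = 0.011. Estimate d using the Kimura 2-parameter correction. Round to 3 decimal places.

Under the Kimura two-parameter model, d = −½ ln(1 − 2P − Q) − ¼ ln(1 − 2Q).
1 − 2P − Q = 0.8078, giving −½ ln(0.8078) = 0.106720.
1 − 2Q = 0.978, giving −¼ ln(0.978) = 0.005561.
d = 0.106720 + 0.005561 = 0.112281.

0.112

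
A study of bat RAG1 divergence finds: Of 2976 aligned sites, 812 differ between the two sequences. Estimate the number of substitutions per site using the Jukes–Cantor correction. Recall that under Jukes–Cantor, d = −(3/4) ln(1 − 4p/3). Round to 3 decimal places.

0.339

p = 812/2976 ≈ 0.272849.
d = −(3/4) ln(1 − 4p/3) = −0.75 ln(1 − 0.363799) = −0.75 ln(0.636201)
  = −0.75 × (-0.452241) = 0.339181 substitutions/site.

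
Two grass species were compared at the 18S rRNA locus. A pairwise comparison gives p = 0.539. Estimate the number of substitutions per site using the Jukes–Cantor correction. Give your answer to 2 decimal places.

d = −(3/4) ln(1 − 4p/3) = −0.75 ln(1 − 0.718667) = −0.75 ln(0.281333)
  = −0.75 × (-1.268216) = 0.951162 substitutions/site.

0.95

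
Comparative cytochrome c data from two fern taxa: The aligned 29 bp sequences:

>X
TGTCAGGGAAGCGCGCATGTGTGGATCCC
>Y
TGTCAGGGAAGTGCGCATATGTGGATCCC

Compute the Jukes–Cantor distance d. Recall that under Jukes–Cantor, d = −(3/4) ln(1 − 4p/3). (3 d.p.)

0.072

The sequences differ at 2 of 29 sites (12, 19), so p = 2/29 ≈ 0.068966.
d = −(3/4) ln(1 − 4p/3) = −0.75 ln(1 − 0.091955) = −0.75 ln(0.908045)
  = −0.75 × (-0.096461) = 0.072346 substitutions/site.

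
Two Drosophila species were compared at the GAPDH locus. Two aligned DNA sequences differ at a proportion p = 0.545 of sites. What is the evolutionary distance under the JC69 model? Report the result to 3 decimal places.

d = −(3/4) ln(1 − 4p/3) = −0.75 ln(1 − 0.726667) = −0.75 ln(0.273333)
  = −0.75 × (-1.297064) = 0.972798 substitutions/site.

0.973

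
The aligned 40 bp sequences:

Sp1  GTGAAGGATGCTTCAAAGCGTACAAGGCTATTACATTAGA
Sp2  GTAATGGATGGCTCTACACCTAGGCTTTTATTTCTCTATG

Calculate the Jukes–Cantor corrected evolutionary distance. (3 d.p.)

0.752

The sequences differ at 19 of 40 sites, so p = 19/40 = 0.475.
d = −(3/4) ln(1 − 4p/3) = −0.75 ln(1 − 0.633333) = −0.75 ln(0.366667)
  = −0.75 × (-1.003301) = 0.752476 substitutions/site.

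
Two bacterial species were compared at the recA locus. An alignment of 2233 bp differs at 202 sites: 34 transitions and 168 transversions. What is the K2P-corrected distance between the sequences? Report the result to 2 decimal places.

0.10

P = 34/2233 ≈ 0.015226 and Q = 168/2233 ≈ 0.075235.
Under the Kimura two-parameter model, d = −½ ln(1 − 2P − Q) − ¼ ln(1 − 2Q).
1 − 2P − Q = 0.894313, giving −½ ln(0.894313) = 0.055850.
1 − 2Q = 0.84953, giving −¼ ln(0.84953) = 0.040768.
d = 0.055850 + 0.040768 = 0.096618.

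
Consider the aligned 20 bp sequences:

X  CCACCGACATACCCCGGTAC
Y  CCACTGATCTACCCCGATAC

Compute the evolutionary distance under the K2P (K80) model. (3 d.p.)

Of 20 sites, 3 differences are transitions and 1 are transversions, so P = 3/20 = 0.15 and Q = 1/20 = 0.05.
Under the Kimura two-parameter model, d = −½ ln(1 − 2P − Q) − ¼ ln(1 − 2Q).
1 − 2P − Q = 0.65, giving −½ ln(0.65) = 0.215391.
1 − 2Q = 0.9, giving −¼ ln(0.9) = 0.026340.
d = 0.215391 + 0.026340 = 0.241731.

0.242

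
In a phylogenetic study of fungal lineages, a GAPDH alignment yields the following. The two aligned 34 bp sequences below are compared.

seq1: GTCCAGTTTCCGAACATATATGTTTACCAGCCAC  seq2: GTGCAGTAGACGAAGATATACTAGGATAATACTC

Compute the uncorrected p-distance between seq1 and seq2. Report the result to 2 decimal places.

0.44

The sequences differ at 15 of 34 positions.
p = 15/34 = 0.441176… ≈ 0.44 (to 2 d.p.).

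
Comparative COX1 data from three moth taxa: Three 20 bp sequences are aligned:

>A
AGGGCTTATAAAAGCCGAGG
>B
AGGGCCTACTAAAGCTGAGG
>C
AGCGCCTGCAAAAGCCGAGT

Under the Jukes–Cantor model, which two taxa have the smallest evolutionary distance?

A and B

A–B: 4/20 differ, p = 0.200, d = 0.233.
A–C: 5/20 differ, p = 0.250, d = 0.304.
B–C: 5/20 differ, p = 0.250, d = 0.304.
The smallest distance is between A and B.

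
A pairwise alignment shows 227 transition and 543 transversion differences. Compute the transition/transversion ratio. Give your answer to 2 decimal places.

0.42

R = 227/543 = 0.418047… ≈ 0.42 (to 2 d.p.).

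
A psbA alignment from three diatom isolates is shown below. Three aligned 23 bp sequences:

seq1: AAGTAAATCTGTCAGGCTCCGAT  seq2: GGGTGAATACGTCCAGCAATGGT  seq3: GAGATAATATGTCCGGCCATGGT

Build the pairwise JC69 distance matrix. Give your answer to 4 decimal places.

d(seq1,seq2) = 0.7614, d(seq1,seq3) = 0.5532, d(seq2,seq3) = 0.3206

seq1–seq2: 11/23 sites differ → p ≈ 0.478261, d = −0.75 ln(1 − 0.637681) = 0.761423 ≈ 0.7614.
seq1–seq3: 9/23 sites differ → p ≈ 0.391304, d = −0.75 ln(1 − 0.521739) = 0.553199 ≈ 0.5532.
seq2–seq3: 6/23 sites differ → p ≈ 0.26087, d = −0.75 ln(1 − 0.347827) = 0.320584 ≈ 0.3206.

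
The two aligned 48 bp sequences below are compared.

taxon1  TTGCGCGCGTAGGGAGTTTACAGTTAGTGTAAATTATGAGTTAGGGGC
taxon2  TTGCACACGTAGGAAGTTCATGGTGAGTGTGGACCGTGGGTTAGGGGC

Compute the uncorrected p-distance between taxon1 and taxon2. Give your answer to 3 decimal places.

0.271

The sequences differ at 13 of 48 positions.
p = 13/48 = 0.270833… ≈ 0.271 (to 3 d.p.).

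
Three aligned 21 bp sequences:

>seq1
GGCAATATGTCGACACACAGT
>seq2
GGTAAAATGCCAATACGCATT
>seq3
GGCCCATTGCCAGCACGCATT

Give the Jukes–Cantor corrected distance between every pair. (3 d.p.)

seq1–seq2: 7/21 sites differ → p ≈ 0.333333, d = −0.75 ln(1 − 0.444444) = 0.440839 ≈ 0.441.
seq1–seq3: 9/21 sites differ → p ≈ 0.428571, d = −0.75 ln(1 − 0.571428) = 0.635472 ≈ 0.635.
seq2–seq3: 6/21 sites differ → p ≈ 0.285714, d = −0.75 ln(1 − 0.380952) = 0.359679 ≈ 0.360.

d(seq1,seq2) = 0.441, d(seq1,seq3) = 0.635, d(seq2,seq3) = 0.360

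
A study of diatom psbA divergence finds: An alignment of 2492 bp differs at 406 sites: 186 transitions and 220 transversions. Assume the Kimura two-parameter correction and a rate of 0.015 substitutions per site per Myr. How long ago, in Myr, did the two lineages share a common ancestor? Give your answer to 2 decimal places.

6.14

P = 186/2492 ≈ 0.074639 and Q = 220/2492 ≈ 0.088283.
Under the Kimura two-parameter model, d = −½ ln(1 − 2P − Q) − ¼ ln(1 − 2Q).
1 − 2P − Q = 0.762439, giving −½ ln(0.762439) = 0.135616.
1 − 2Q = 0.823434, giving −¼ ln(0.823434) = 0.048568.
d = 0.135616 + 0.048568 = 0.184184.
Under a molecular clock d = 2μt, so t = d/(2μ) = 0.184184 / (2 × 0.015) = 6.14 Myr.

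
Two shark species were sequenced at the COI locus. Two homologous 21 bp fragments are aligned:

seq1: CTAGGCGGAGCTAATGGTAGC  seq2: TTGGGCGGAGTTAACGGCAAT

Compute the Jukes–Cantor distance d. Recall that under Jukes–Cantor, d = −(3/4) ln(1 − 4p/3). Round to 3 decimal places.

The sequences differ at 7 of 21 sites (1, 3, 11, 15, 18, 20, 21), so p = 7/21 ≈ 0.333333.
d = −(3/4) ln(1 − 4p/3) = −0.75 ln(1 − 0.444444) = −0.75 ln(0.555556)
  = −0.75 × (-0.587786) = 0.440840 substitutions/site.

0.441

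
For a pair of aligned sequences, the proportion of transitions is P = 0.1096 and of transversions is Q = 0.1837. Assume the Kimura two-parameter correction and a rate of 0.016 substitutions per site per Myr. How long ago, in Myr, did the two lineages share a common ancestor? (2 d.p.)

Under the Kimura two-parameter model, d = −½ ln(1 − 2P − Q) − ¼ ln(1 − 2Q).
1 − 2P − Q = 0.5971, giving −½ ln(0.5971) = 0.257835.
1 − 2Q = 0.6326, giving −¼ ln(0.6326) = 0.114479.
d = 0.257835 + 0.114479 = 0.372314.
Under a molecular clock d = 2μt, so t = d/(2μ) = 0.372314 / (2 × 0.016) = 11.63 Myr.

11.63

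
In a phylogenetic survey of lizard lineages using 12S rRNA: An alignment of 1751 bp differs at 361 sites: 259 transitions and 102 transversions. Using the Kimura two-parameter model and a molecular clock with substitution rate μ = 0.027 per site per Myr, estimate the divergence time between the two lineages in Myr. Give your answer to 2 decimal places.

4.62

P = 259/1751 ≈ 0.147915 and Q = 102/1751 ≈ 0.058252.
Under the Kimura two-parameter model, d = −½ ln(1 − 2P − Q) − ¼ ln(1 − 2Q).
1 − 2P − Q = 0.645918, giving −½ ln(0.645918) = 0.218541.
1 − 2Q = 0.883496, giving −¼ ln(0.883496) = 0.030967.
d = 0.218541 + 0.030967 = 0.249508.
Under a molecular clock d = 2μt, so t = d/(2μ) = 0.249508 / (2 × 0.027) = 4.62 Myr.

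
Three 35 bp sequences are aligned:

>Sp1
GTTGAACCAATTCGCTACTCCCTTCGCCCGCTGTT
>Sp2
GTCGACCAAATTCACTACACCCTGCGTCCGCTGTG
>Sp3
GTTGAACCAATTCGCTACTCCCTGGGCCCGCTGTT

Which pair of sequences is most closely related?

Sp1 and Sp3

Sp1–Sp2: 8/35 differ, p = 0.229, d = 0.273.
Sp1–Sp3: 2/35 differ, p = 0.057, d = 0.059.
Sp2–Sp3: 8/35 differ, p = 0.229, d = 0.273.
The smallest distance is between Sp1 and Sp3.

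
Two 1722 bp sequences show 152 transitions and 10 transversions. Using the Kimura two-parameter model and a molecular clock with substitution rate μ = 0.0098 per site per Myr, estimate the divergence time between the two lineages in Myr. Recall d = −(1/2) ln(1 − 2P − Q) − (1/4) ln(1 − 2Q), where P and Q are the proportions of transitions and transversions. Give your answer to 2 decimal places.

P = 152/1722 ≈ 0.088269 and Q = 10/1722 ≈ 0.005807.
Under the Kimura two-parameter model, d = −½ ln(1 − 2P − Q) − ¼ ln(1 − 2Q).
1 − 2P − Q = 0.817655, giving −½ ln(0.817655) = 0.100657.
1 − 2Q = 0.988386, giving −¼ ln(0.988386) = 0.002920.
d = 0.100657 + 0.002920 = 0.103577.
Under a molecular clock d = 2μt, so t = d/(2μ) = 0.103577 / (2 × 0.0098) = 5.28 Myr.

5.28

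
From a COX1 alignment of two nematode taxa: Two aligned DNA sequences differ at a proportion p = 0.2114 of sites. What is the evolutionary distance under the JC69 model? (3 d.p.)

0.248

d = −(3/4) ln(1 − 4p/3) = −0.75 ln(1 − 0.281867) = −0.75 ln(0.718133)
  = −0.75 × (-0.331100) = 0.248325 substitutions/site.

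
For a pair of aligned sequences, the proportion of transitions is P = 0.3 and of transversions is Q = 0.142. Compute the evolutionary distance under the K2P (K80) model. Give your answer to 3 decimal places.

Under the Kimura two-parameter model, d = −½ ln(1 − 2P − Q) − ¼ ln(1 − 2Q).
1 − 2P − Q = 0.258, giving −½ ln(0.258) = 0.677398.
1 − 2Q = 0.716, giving −¼ ln(0.716) = 0.083519.
d = 0.677398 + 0.083519 = 0.760917.

0.761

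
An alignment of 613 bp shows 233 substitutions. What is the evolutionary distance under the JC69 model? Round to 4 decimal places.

0.5301

p = 233/613 ≈ 0.380098.
d = −(3/4) ln(1 − 4p/3) = −0.75 ln(1 − 0.506797) = −0.75 ln(0.493203)
  = −0.75 × (-0.706834) = 0.530126 substitutions/site.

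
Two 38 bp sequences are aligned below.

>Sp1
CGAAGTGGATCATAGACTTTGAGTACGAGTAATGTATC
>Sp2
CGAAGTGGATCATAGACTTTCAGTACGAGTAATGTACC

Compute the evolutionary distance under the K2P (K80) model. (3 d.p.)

Of 38 sites, 1 differences are transitions and 1 are transversions, so P = 1/38 ≈ 0.026316 and Q = 1/38 ≈ 0.026316.
Under the Kimura two-parameter model, d = −½ ln(1 − 2P − Q) − ¼ ln(1 − 2Q).
1 − 2P − Q = 0.921052, giving −½ ln(0.921052) = 0.041119.
1 − 2Q = 0.947368, giving −¼ ln(0.947368) = 0.013517.
d = 0.041119 + 0.013517 = 0.054636.

0.055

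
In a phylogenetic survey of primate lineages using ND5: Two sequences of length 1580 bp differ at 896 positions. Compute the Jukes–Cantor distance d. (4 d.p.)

p = 896/1580 ≈ 0.567089.
d = −(3/4) ln(1 − 4p/3) = −0.75 ln(1 − 0.756119) = −0.75 ln(0.243881)
  = −0.75 × (-1.411075) = 1.058306 substitutions/site.

1.0583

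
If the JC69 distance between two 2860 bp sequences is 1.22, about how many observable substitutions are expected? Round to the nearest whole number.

1723

Invert JC69: p = (3/4)(1 − e^(−4d/3)) = 0.75 × (1 − e^(-1.626667)) = 0.75 × (1 − 0.196584) = 0.602562.
Expected differing sites = pL ≈ 0.602562 × 2860 = 1723.32732 ≈ 1723.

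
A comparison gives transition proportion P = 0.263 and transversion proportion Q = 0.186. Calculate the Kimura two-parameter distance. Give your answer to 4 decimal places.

0.7387

Under the Kimura two-parameter model, d = −½ ln(1 − 2P − Q) − ¼ ln(1 − 2Q).
1 − 2P − Q = 0.288, giving −½ ln(0.288) = 0.622397.
1 − 2Q = 0.628, giving −¼ ln(0.628) = 0.116304.
d = 0.622397 + 0.116304 = 0.738701.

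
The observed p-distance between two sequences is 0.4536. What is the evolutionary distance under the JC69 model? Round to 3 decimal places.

0.696

d = −(3/4) ln(1 − 4p/3) = −0.75 ln(1 − 0.6048) = −0.75 ln(0.3952)
  = −0.75 × (-0.928363) = 0.696272 substitutions/site.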